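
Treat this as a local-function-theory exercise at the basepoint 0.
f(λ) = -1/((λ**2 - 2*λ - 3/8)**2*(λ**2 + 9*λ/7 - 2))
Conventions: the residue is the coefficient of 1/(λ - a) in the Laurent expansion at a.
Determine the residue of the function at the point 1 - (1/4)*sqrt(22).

The factor λ**2 - 2*λ - 3/8 splits as (λ - a)(λ - a') with a = 1 - (1/4)*sqrt(22), a' = 1 + (1/4)*sqrt(22). At the order-2 pole a set g(λ) = (λ - a)^2*f(λ) = [-1/(λ**2 + 9*λ/7 - 2)] / (λ - a')^2.
Order-2 pole: residue = g'(a); g'(1 - (1/4)*sqrt(22)) = 120762880/1436637409 + (824924128/173833126489)*sqrt(22), so the residue is 120762880/1436637409 + (824924128/173833126489)*sqrt(22).

The residue is 120762880/1436637409 + (824924128/173833126489)*sqrt(22).


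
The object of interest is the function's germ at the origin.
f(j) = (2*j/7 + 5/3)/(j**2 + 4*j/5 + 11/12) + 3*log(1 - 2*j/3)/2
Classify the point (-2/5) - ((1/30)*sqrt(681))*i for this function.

The point is a pole of order 1.

The denominator factor j**2 + 4*j/5 + 11/12 vanishes at (-2/5) - ((1/30)*sqrt(681))*i and appears to the power 1; the numerator there equals (163/105) - ((1/105)*sqrt(681))*i, nonzero, and no other factor vanishes.
The branch terms are analytic at this point.
Hence a pole whose order is the multiplicity, 1.


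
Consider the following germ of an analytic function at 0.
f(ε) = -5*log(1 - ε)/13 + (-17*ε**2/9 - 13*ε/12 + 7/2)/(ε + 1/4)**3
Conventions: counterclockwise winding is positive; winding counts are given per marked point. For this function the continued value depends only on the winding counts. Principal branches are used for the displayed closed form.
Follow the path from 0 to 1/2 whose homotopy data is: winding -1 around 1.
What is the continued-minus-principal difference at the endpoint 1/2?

Continued minus principal equals (10/13)*pi*i.

The rational part is single-valued and drops out of the difference; each branch term changes only by its own monodromy.
(-5/13)*log(1 - ε/(1)): each positive loop around 1 adds 2*pi*i to the log, so winding -1 contributes (-5/13)*(-1)*2*pi*i = (10/13)*pi*i.
Summing the contributions at ε = 1/2 gives (10/13)*pi*i.


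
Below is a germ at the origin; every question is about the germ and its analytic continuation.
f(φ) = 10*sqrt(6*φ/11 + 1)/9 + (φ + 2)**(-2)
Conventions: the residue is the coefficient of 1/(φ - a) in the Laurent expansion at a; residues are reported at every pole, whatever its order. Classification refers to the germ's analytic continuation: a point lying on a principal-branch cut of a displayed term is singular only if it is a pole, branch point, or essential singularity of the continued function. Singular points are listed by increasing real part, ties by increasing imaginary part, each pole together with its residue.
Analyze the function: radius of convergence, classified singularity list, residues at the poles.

Radius of convergence at 0: 11/6.
At -2: a pole of order 2; residue 0.
At -11/6: an algebraic (square-root) branch point.

Denominator factor (φ + 2)^2: pole of order 2 at -2, modulus 2.
Branch term (10/9)*sqrt(1 - φ/(-11/6)): its argument vanishes at φ = -11/6, a square-root branch point, modulus 11/6.
The radius of convergence is the smallest modulus among the singular points: 11/6.
The branch term is analytic at -2 and contributes nothing to the residue; only the rational part matters.
At the order-2 pole -2 set g(φ) = (φ - (-2))^2*(rational part) = 1.
Order-2 pole: residue = g'(a); g'(-2) = 0, so the residue is 0.
List the singular points by increasing real part (a conjugate pair: the negative imaginary part first).


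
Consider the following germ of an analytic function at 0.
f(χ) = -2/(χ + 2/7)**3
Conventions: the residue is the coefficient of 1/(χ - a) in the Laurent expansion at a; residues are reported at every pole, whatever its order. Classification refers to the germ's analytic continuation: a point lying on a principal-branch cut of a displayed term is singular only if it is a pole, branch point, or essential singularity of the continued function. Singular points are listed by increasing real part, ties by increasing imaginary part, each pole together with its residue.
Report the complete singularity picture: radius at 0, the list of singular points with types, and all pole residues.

Denominator factor (χ + 2/7)^3: pole of order 3 at -2/7, modulus 2/7.
The radius of convergence is the smallest modulus among the singular points: 2/7.
At the order-3 pole -2/7 set g(χ) = (χ - (-2/7))^3*f(χ) = -2.
Order-3 pole: residue = g''(a)/2; g''(-2/7) = 0, so the residue is 0.

Radius of convergence at 0: 2/7.
At -2/7: a pole of order 3; residue 0.


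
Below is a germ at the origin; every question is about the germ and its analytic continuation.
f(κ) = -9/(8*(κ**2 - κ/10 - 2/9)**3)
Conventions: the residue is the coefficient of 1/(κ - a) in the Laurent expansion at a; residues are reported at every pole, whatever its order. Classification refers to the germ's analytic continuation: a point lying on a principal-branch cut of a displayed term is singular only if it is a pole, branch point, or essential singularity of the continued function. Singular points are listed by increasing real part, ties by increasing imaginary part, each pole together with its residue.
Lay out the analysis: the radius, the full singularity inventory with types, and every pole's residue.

Radius of convergence at 0: -1/20 + (1/60)*sqrt(809).
At 1/20 - (1/60)*sqrt(809): a pole of order 3; residue (164025000/529475129)*sqrt(809).
At 1/20 + (1/60)*sqrt(809): a pole of order 3; residue -(164025000/529475129)*sqrt(809).

Denominator factor (κ**2 - κ/10 - 2/9)^3: discriminant 809/900, real irrational roots 1/20 + (1/60)*sqrt(809) and 1/20 - (1/60)*sqrt(809); poles of order 3, moduli 1/20 + (1/60)*sqrt(809) and -1/20 + (1/60)*sqrt(809).
The radius of convergence is the smallest modulus among the singular points: -1/20 + (1/60)*sqrt(809).
The factor κ**2 - κ/10 - 2/9 splits as (κ - a)(κ - a') with a = 1/20 - (1/60)*sqrt(809), a' = 1/20 + (1/60)*sqrt(809). At the order-3 pole a set g(κ) = (κ - a)^3*f(κ) = [-9/8] / (κ - a')^3.
Order-3 pole: residue = g''(a)/2; g''(1/20 - (1/60)*sqrt(809)) = (328050000/529475129)*sqrt(809), so the residue is (164025000/529475129)*sqrt(809).
The factor κ**2 - κ/10 - 2/9 splits as (κ - a)(κ - a') with a = 1/20 + (1/60)*sqrt(809), a' = 1/20 - (1/60)*sqrt(809). At the order-3 pole a set g(κ) = (κ - a)^3*f(κ) = [-9/8] / (κ - a')^3.
Order-3 pole: residue = g''(a)/2; g''(1/20 + (1/60)*sqrt(809)) = -(328050000/529475129)*sqrt(809), so the residue is -(164025000/529475129)*sqrt(809).
List the singular points by increasing real part (a conjugate pair: the negative imaginary part first).


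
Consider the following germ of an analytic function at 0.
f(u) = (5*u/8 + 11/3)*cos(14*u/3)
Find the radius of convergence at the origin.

The radius of convergence is infinite.

The factor cos(14*u/3) is entire and contributes no finite singular point.
The polynomial part has no poles.
No finite singular points: the Taylor series at 0 converges everywhere.


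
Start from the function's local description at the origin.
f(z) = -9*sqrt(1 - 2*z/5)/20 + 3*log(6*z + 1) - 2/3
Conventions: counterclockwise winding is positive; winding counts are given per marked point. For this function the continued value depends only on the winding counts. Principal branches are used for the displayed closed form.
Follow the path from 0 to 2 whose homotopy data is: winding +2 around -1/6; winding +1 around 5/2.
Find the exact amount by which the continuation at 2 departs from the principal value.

Continued minus principal equals ((9/50)*sqrt(5)) + ((12)*pi)*i.

The rational part is single-valued and drops out of the difference; each branch term changes only by its own monodromy.
(3)*log(1 - z/(-1/6)): each positive loop around -1/6 adds 2*pi*i to the log, so winding +2 contributes (3)*(2)*2*pi*i = (12)*pi*i.
(-9/20)*sqrt(1 - z/(5/2)): winding +1 is odd, the square root flips sign, contributing -2*(-9/20)*sqrt(1 - (2)/(5/2)) = -2*(-9/20)*sqrt(1/5) = (9/50)*sqrt(5).
Summing the contributions at z = 2 gives ((9/50)*sqrt(5)) + ((12)*pi)*i.


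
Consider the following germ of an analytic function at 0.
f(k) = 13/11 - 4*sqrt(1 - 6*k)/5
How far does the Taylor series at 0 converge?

The radius of convergence is 1/6.

Branch term (-4/5)*sqrt(1 - k/(1/6)): its argument vanishes at k = 1/6, a square-root branch point, modulus 1/6.
The radius of convergence is the smallest modulus among the singular points: 1/6.


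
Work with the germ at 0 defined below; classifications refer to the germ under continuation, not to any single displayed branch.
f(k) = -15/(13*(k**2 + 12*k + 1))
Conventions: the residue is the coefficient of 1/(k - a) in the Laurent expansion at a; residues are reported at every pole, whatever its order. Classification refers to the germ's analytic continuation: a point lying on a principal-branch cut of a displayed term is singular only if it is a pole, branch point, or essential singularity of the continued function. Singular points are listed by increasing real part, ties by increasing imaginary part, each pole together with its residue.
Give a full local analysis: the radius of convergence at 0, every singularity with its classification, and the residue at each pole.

Denominator factor (k**2 + 12*k + 1): discriminant 140, real irrational roots -6 + sqrt(35) and -6 - sqrt(35); poles of order 1, moduli 6 - sqrt(35) and 6 + sqrt(35).
The radius of convergence is the smallest modulus among the singular points: 6 - sqrt(35).
The factor k**2 + 12*k + 1 splits as (k - a)(k - a') with a = -6 - sqrt(35), a' = -6 + sqrt(35). At the order-1 pole a set g(k) = (k - a)*f(k) = [-15/13] / (k - a').
Simple pole: residue = g(a) at a = -6 - sqrt(35), which is (3/182)*sqrt(35).
The factor k**2 + 12*k + 1 splits as (k - a)(k - a') with a = -6 + sqrt(35), a' = -6 - sqrt(35). At the order-1 pole a set g(k) = (k - a)*f(k) = [-15/13] / (k - a').
Simple pole: residue = g(a) at a = -6 + sqrt(35), which is -(3/182)*sqrt(35).
List the singular points by increasing real part (a conjugate pair: the negative imaginary part first).

Radius of convergence at 0: 6 - sqrt(35).
At -6 - sqrt(35): a pole of order 1; residue (3/182)*sqrt(35).
At -6 + sqrt(35): a pole of order 1; residue -(3/182)*sqrt(35).


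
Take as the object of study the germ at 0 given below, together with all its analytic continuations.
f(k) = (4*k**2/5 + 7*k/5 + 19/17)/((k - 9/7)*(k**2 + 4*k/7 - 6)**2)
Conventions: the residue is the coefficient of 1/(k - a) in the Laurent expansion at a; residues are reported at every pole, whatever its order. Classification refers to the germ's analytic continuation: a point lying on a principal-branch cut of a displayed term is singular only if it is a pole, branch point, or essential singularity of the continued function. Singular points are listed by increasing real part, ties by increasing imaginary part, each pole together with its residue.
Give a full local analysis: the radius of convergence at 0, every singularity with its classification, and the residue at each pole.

Radius of convergence at 0: 9/7.
At -2/7 - (1/7)*sqrt(298): a pole of order 2; residue -86534/532593 + (9367459409/945927775440)*sqrt(298).
At 9/7: a pole of order 1; residue 173068/532593.
At -2/7 + (1/7)*sqrt(298): a pole of order 2; residue -86534/532593 - (9367459409/945927775440)*sqrt(298).

Denominator factor (k - 9/7): pole of order 1 at 9/7, modulus 9/7.
Denominator factor (k**2 + 4*k/7 - 6)^2: discriminant 1192/49, real irrational roots -2/7 + (1/7)*sqrt(298) and -2/7 - (1/7)*sqrt(298); poles of order 2, moduli -2/7 + (1/7)*sqrt(298) and 2/7 + (1/7)*sqrt(298).
The radius of convergence is the smallest modulus among the singular points: 9/7.
The factor k**2 + 4*k/7 - 6 splits as (k - a)(k - a') with a = -2/7 - (1/7)*sqrt(298), a' = -2/7 + (1/7)*sqrt(298). At the order-2 pole a set g(k) = (k - a)^2*f(k) = [(4*k**2/5 + 7*k/5 + 19/17)/(k - 9/7)] / (k - a')^2.
Order-2 pole: residue = g'(a); g'(-2/7 - (1/7)*sqrt(298)) = -86534/532593 + (9367459409/945927775440)*sqrt(298), so the residue is -86534/532593 + (9367459409/945927775440)*sqrt(298).
At the order-1 pole 9/7 set g(k) = (k - (9/7))*f(k) = (4*k**2/5 + 7*k/5 + 19/17)/(k**2 + 4*k/7 - 6)**2.
Simple pole: residue = g(a) at a = 9/7, which is 173068/532593.
The factor k**2 + 4*k/7 - 6 splits as (k - a)(k - a') with a = -2/7 + (1/7)*sqrt(298), a' = -2/7 - (1/7)*sqrt(298). At the order-2 pole a set g(k) = (k - a)^2*f(k) = [(4*k**2/5 + 7*k/5 + 19/17)/(k - 9/7)] / (k - a')^2.
Order-2 pole: residue = g'(a); g'(-2/7 + (1/7)*sqrt(298)) = -86534/532593 - (9367459409/945927775440)*sqrt(298), so the residue is -86534/532593 - (9367459409/945927775440)*sqrt(298).
List the singular points by increasing real part (a conjugate pair: the negative imaginary part first).


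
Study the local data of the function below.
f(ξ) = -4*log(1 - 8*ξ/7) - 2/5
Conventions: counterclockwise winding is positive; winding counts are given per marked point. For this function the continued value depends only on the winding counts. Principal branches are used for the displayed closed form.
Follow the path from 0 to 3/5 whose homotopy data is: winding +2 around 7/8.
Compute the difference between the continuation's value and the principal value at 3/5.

The rational part is single-valued and drops out of the difference; each branch term changes only by its own monodromy.
(-4)*log(1 - ξ/(7/8)): each positive loop around 7/8 adds 2*pi*i to the log, so winding +2 contributes (-4)*(2)*2*pi*i = -(16)*pi*i.
Summing the contributions at ξ = 3/5 gives -(16)*pi*i.

Continued minus principal equals -(16)*pi*i.


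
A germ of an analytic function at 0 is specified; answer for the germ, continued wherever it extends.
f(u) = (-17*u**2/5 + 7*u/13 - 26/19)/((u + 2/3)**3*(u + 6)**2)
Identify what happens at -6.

The point is a pole of order 2.

The denominator factor u + 6 vanishes at -6 and appears to the power 2; the numerator there equals -156844/1235, nonzero, and no other factor vanishes.
Hence a pole whose order is the multiplicity, 2.


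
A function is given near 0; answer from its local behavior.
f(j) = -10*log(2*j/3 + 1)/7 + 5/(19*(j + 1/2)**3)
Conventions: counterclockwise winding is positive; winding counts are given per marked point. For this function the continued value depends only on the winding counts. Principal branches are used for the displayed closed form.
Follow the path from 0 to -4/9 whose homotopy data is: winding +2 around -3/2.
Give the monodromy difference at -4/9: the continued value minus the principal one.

Continued minus principal equals -(40/7)*pi*i.

The rational part is single-valued and drops out of the difference; each branch term changes only by its own monodromy.
(-10/7)*log(1 - j/(-3/2)): each positive loop around -3/2 adds 2*pi*i to the log, so winding +2 contributes (-10/7)*(2)*2*pi*i = -(40/7)*pi*i.
Summing the contributions at j = -4/9 gives -(40/7)*pi*i.


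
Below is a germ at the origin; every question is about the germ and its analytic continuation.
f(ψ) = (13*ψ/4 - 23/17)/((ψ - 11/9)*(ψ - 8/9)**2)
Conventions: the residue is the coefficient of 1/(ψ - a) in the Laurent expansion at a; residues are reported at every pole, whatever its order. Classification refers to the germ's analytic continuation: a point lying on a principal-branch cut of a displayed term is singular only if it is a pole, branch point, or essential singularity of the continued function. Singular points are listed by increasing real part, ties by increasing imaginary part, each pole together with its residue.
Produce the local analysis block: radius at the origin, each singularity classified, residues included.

Denominator factor (ψ - 8/9)^2: pole of order 2 at 8/9, modulus 8/9.
Denominator factor (ψ - 11/9): pole of order 1 at 11/9, modulus 11/9.
The radius of convergence is the smallest modulus among the singular points: 8/9.
At the order-2 pole 8/9 set g(ψ) = (ψ - (8/9))^2*f(ψ) = (13*ψ/4 - 23/17)/(ψ - 11/9).
Order-2 pole: residue = g'(a); g'(8/9) = -1603/68, so the residue is -1603/68.
At the order-1 pole 11/9 set g(ψ) = (ψ - (11/9))*f(ψ) = (13*ψ/4 - 23/17)/(ψ - 8/9)**2.
Simple pole: residue = g(a) at a = 11/9, which is 1603/68.
List the singular points by increasing real part (a conjugate pair: the negative imaginary part first).

Radius of convergence at 0: 8/9.
At 8/9: a pole of order 2; residue -1603/68.
At 11/9: a pole of order 1; residue 1603/68.


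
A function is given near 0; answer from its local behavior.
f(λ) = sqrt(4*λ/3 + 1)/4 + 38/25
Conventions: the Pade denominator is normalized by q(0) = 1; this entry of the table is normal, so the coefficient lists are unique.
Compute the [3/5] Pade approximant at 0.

Taylor coefficients needed (expand at 0): a_0 = 177/100, a_1 = 1/6, a_2 = -1/18, a_3 = 1/27, a_4 = -5/162, a_5 = 7/243, a_6 = -7/243, a_7 = 22/729, a_8 = -143/4374.
Write the denominator as Q(λ) = 1 + q1*λ + q2*λ^2 + q3*λ^3 + q4*λ^4 + q5*λ^5. Requiring Q*f - P = O(λ^9) with deg P <= 3 kills the coefficients of λ^4..λ^8 in Q*f:
  λ^4: a_4 + q1*a_3 + q2*a_2 + q3*a_1 + q4*a_0 = 0, i.e. -5/162 + (1/27)*q1 + (-1/18)*q2 + (1/6)*q3 + (177/100)*q4 = 0.
  λ^5: a_5 + q1*a_4 + q2*a_3 + q3*a_2 + q4*a_1 + q5*a_0 = 0, i.e. 7/243 + (-5/162)*q1 + (1/27)*q2 + (-1/18)*q3 + (1/6)*q4 + (177/100)*q5 = 0.
  λ^6: a_6 + q1*a_5 + q2*a_4 + q3*a_3 + q4*a_2 + q5*a_1 = 0, i.e. -7/243 + (7/243)*q1 + (-5/162)*q2 + (1/27)*q3 + (-1/18)*q4 + (1/6)*q5 = 0.
  λ^7: a_7 + q1*a_6 + q2*a_5 + q3*a_4 + q4*a_3 + q5*a_2 = 0, i.e. 22/729 + (-7/243)*q1 + (7/243)*q2 + (-5/162)*q3 + (1/27)*q4 + (-1/18)*q5 = 0.
  λ^8: a_8 + q1*a_7 + q2*a_6 + q3*a_5 + q4*a_4 + q5*a_3 = 0, i.e. -143/4374 + (22/729)*q1 + (-7/243)*q2 + (7/243)*q3 + (-5/162)*q4 + (1/27)*q5 = 0.
Solving this linear system: q1 = 1742333/799548, q2 = 819229/599661, q3 = 381655/1798983, q4 = -28375/5396949, q5 = 9425/32381694.
The numerator is Q*f truncated at degree 3: P0 = a_0 = 177/100; P1 = a_1 + q1*a_0 = 321718741/79954800; P2 = a_2 + q1*a_1 + q2*a_0 = 36322499/13325800; P3 = a_3 + q1*a_2 + q2*a_1 + q3*a_0 = 12453083/23986440.

The Pade approximant has numerator coefficients [177/100, 321718741/79954800, 36322499/13325800, 12453083/23986440]; denominator coefficients [1, 1742333/799548, 819229/599661, 381655/1798983, -28375/5396949, 9425/32381694].


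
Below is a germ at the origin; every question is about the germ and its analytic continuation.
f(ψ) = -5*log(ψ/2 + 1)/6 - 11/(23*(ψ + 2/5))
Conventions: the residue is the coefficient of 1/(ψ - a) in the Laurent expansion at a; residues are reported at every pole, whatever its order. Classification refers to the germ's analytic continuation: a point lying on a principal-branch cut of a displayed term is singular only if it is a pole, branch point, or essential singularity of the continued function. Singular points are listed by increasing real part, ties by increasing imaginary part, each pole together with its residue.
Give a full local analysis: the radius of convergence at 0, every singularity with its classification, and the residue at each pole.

Denominator factor (ψ + 2/5): pole of order 1 at -2/5, modulus 2/5.
Branch term (-5/6)*log(1 - ψ/(-2)): its argument vanishes at ψ = -2, a logarithmic branch point, modulus 2.
The radius of convergence is the smallest modulus among the singular points: 2/5.
The branch term is analytic at -2/5 and contributes nothing to the residue; only the rational part matters.
At the order-1 pole -2/5 set g(ψ) = (ψ - (-2/5))*(rational part) = -11/23.
Simple pole: residue = g(a) at a = -2/5, which is -11/23.
List the singular points by increasing real part (a conjugate pair: the negative imaginary part first).

Radius of convergence at 0: 2/5.
At -2: a logarithmic branch point.
At -2/5: a pole of order 1; residue -11/23.


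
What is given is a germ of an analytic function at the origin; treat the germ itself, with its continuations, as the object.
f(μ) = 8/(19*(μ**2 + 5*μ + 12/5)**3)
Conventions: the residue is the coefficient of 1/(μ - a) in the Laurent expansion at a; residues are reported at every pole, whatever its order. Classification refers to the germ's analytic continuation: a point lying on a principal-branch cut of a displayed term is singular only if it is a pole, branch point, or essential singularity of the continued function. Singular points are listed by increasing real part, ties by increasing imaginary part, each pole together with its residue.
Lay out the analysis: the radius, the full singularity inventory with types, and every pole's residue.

Radius of convergence at 0: 5/2 - (1/10)*sqrt(385).
At -5/2 - (1/10)*sqrt(385): a pole of order 3; residue -(1200/8674127)*sqrt(385).
At -5/2 + (1/10)*sqrt(385): a pole of order 3; residue (1200/8674127)*sqrt(385).

Denominator factor (μ**2 + 5*μ + 12/5)^3: discriminant 77/5, real irrational roots -5/2 + (1/10)*sqrt(385) and -5/2 - (1/10)*sqrt(385); poles of order 3, moduli 5/2 - (1/10)*sqrt(385) and 5/2 + (1/10)*sqrt(385).
The radius of convergence is the smallest modulus among the singular points: 5/2 - (1/10)*sqrt(385).
The factor μ**2 + 5*μ + 12/5 splits as (μ - a)(μ - a') with a = -5/2 - (1/10)*sqrt(385), a' = -5/2 + (1/10)*sqrt(385). At the order-3 pole a set g(μ) = (μ - a)^3*f(μ) = [8/19] / (μ - a')^3.
Order-3 pole: residue = g''(a)/2; g''(-5/2 - (1/10)*sqrt(385)) = -(2400/8674127)*sqrt(385), so the residue is -(1200/8674127)*sqrt(385).
The factor μ**2 + 5*μ + 12/5 splits as (μ - a)(μ - a') with a = -5/2 + (1/10)*sqrt(385), a' = -5/2 - (1/10)*sqrt(385). At the order-3 pole a set g(μ) = (μ - a)^3*f(μ) = [8/19] / (μ - a')^3.
Order-3 pole: residue = g''(a)/2; g''(-5/2 + (1/10)*sqrt(385)) = (2400/8674127)*sqrt(385), so the residue is (1200/8674127)*sqrt(385).
List the singular points by increasing real part (a conjugate pair: the negative imaginary part first).


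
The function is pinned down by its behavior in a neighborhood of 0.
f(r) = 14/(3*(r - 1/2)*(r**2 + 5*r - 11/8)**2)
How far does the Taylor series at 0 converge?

The radius of convergence is -5/2 + (1/4)*sqrt(122).

Denominator factor (r**2 + 5*r - 11/8)^2: discriminant 61/2, real irrational roots -5/2 + (1/4)*sqrt(122) and -5/2 - (1/4)*sqrt(122); poles of order 2, moduli -5/2 + (1/4)*sqrt(122) and 5/2 + (1/4)*sqrt(122).
Denominator factor (r - 1/2): pole of order 1 at 1/2, modulus 1/2.
The radius of convergence is the smallest modulus among the singular points: -5/2 + (1/4)*sqrt(122).


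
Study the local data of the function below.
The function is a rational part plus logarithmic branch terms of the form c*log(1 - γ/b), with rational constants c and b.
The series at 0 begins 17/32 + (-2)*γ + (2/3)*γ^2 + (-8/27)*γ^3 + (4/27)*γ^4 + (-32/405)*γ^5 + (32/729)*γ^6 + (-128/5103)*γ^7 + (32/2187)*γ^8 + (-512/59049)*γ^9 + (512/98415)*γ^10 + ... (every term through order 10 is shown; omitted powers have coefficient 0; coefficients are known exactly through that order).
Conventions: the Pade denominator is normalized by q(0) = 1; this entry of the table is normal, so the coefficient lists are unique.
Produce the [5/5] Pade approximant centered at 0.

Taylor coefficients needed (read off): a_0 = 17/32, a_1 = -2, a_2 = 2/3, a_3 = -8/27, a_4 = 4/27, a_5 = -32/405, a_6 = 32/729, a_7 = -128/5103, a_8 = 32/2187, a_9 = -512/59049, a_10 = 512/98415.
Write the denominator as Q(γ) = 1 + q1*γ + q2*γ^2 + q3*γ^3 + q4*γ^4 + q5*γ^5. Requiring Q*f - P = O(γ^11) with deg P <= 5 kills the coefficients of γ^6..γ^10 in Q*f:
  γ^6: a_6 + q1*a_5 + q2*a_4 + q3*a_3 + q4*a_2 + q5*a_1 = 0, i.e. 32/729 + (-32/405)*q1 + (4/27)*q2 + (-8/27)*q3 + (2/3)*q4 + (-2)*q5 = 0.
  γ^7: a_7 + q1*a_6 + q2*a_5 + q3*a_4 + q4*a_3 + q5*a_2 = 0, i.e. -128/5103 + (32/729)*q1 + (-32/405)*q2 + (4/27)*q3 + (-8/27)*q4 + (2/3)*q5 = 0.
  γ^8: a_8 + q1*a_7 + q2*a_6 + q3*a_5 + q4*a_4 + q5*a_3 = 0, i.e. 32/2187 + (-128/5103)*q1 + (32/729)*q2 + (-32/405)*q3 + (4/27)*q4 + (-8/27)*q5 = 0.
  γ^9: a_9 + q1*a_8 + q2*a_7 + q3*a_6 + q4*a_5 + q5*a_4 = 0, i.e. -512/59049 + (32/2187)*q1 + (-128/5103)*q2 + (32/729)*q3 + (-32/405)*q4 + (4/27)*q5 = 0.
  γ^10: a_10 + q1*a_9 + q2*a_8 + q3*a_7 + q4*a_6 + q5*a_5 = 0, i.e. 512/98415 + (-512/59049)*q1 + (32/2187)*q2 + (-128/5103)*q3 + (32/729)*q4 + (-32/405)*q5 = 0.
Solving this linear system: q1 = 5/3, q2 = 80/81, q3 = 20/81, q4 = 40/1701, q5 = 8/15309.
The numerator is Q*f truncated at degree 5: P0 = a_0 = 17/32; P1 = a_1 + q1*a_0 = -107/96; P2 = a_2 + q1*a_1 + q2*a_0 = -347/162; P3 = a_3 + q1*a_2 + q2*a_1 + q3*a_0 = -667/648; P4 = a_4 + q1*a_3 + q2*a_2 + q3*a_1 + q4*a_0 = -1147/6804; P5 = a_5 + q1*a_4 + q2*a_3 + q3*a_2 + q4*a_1 + q5*a_0 = -301/43740.

The Pade approximant has numerator coefficients [17/32, -107/96, -347/162, -667/648, -1147/6804, -301/43740]; denominator coefficients [1, 5/3, 80/81, 20/81, 40/1701, 8/15309].


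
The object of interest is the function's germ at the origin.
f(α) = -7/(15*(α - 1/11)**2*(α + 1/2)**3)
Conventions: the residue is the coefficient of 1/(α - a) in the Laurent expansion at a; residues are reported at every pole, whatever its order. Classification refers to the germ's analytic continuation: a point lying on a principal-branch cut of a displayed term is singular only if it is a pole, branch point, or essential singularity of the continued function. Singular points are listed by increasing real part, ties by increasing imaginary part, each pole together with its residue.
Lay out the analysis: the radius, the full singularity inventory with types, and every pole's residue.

Radius of convergence at 0: 1/11.
At -1/2: a pole of order 3; residue -1639792/142805.
At 1/11: a pole of order 2; residue 1639792/142805.

Denominator factor (α - 1/11)^2: pole of order 2 at 1/11, modulus 1/11.
Denominator factor (α + 1/2)^3: pole of order 3 at -1/2, modulus 1/2.
The radius of convergence is the smallest modulus among the singular points: 1/11.
At the order-3 pole -1/2 set g(α) = (α - (-1/2))^3*f(α) = -7/(15*(α - 1/11)**2).
Order-3 pole: residue = g''(a)/2; g''(-1/2) = -3279584/142805, so the residue is -1639792/142805.
At the order-2 pole 1/11 set g(α) = (α - (1/11))^2*f(α) = -7/(15*(α + 1/2)**3).
Order-2 pole: residue = g'(a); g'(1/11) = 1639792/142805, so the residue is 1639792/142805.
List the singular points by increasing real part (a conjugate pair: the negative imaginary part first).


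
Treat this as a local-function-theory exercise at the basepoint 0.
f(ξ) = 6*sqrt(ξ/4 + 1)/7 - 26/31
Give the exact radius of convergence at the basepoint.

The radius of convergence is 4.

Branch term (6/7)*sqrt(1 - ξ/(-4)): its argument vanishes at ξ = -4, a square-root branch point, modulus 4.
The radius of convergence is the smallest modulus among the singular points: 4.


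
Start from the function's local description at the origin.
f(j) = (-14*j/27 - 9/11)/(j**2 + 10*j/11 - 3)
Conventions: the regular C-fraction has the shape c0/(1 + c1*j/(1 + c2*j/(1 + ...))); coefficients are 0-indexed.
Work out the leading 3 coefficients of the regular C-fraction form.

Taylor coefficients (expand at 0): a_0 = 3/11, a_1 = 2504/9801, a_2 = 54443/323433.
c0 = a_0 = 3/11. Peel one level at a time: if S = 1 + c*j/S' with S'(0) = 1, then c is the j-coefficient of S and S' = c*j/(S - 1).
S_1 = c0/f = 1 + (-2504/2673)*j + (15373/59049)*j^2 + ...; c1 = -2504/2673.
S_2 = c1*j/(S_1 - 1) = 1 + (169103/608472)*j + ...; c2 = 169103/608472.

The regular C-fraction coefficients are [3/11, -2504/2673, 169103/608472].


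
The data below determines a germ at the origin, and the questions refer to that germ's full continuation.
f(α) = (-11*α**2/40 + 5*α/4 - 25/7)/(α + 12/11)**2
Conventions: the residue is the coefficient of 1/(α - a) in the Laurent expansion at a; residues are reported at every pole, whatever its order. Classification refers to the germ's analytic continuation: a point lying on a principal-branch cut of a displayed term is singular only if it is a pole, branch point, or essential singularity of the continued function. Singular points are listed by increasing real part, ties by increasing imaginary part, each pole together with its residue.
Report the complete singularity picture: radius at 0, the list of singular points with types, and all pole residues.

Denominator factor (α + 12/11)^2: pole of order 2 at -12/11, modulus 12/11.
The radius of convergence is the smallest modulus among the singular points: 12/11.
At the order-2 pole -12/11 set g(α) = (α - (-12/11))^2*f(α) = -11*α**2/40 + 5*α/4 - 25/7.
Order-2 pole: residue = g'(a); g'(-12/11) = 37/20, so the residue is 37/20.

Radius of convergence at 0: 12/11.
At -12/11: a pole of order 2; residue 37/20.


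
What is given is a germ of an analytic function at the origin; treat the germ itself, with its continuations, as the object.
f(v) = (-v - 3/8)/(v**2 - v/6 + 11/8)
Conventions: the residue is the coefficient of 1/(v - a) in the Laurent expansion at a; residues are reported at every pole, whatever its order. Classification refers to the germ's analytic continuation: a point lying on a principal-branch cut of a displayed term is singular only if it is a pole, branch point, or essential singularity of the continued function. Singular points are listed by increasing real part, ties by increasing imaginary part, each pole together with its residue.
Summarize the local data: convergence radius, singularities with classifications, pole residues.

Radius of convergence at 0: (1/4)*sqrt(22).
At (1/12) - ((1/12)*sqrt(197))*i: a pole of order 1; residue (-1/2) - ((11/788)*sqrt(197))*i.
At (1/12) + ((1/12)*sqrt(197))*i: a pole of order 1; residue (-1/2) + ((11/788)*sqrt(197))*i.

Denominator factor (v**2 - v/6 + 11/8): discriminant -197/36, complex-conjugate roots (1/12) + ((1/12)*sqrt(197))*i and (1/12) - ((1/12)*sqrt(197))*i; poles of order 1, moduli (1/4)*sqrt(22) and (1/4)*sqrt(22).
The radius of convergence is the smallest modulus among the singular points: (1/4)*sqrt(22).
The factor v**2 - v/6 + 11/8 splits as (v - a)(v - a') with a = (1/12) - ((1/12)*sqrt(197))*i, a' = (1/12) + ((1/12)*sqrt(197))*i. At the order-1 pole a set g(v) = (v - a)*f(v) = [-v - 3/8] / (v - a').
Simple pole: residue = g(a) at a = (1/12) - ((1/12)*sqrt(197))*i, which is (-1/2) - ((11/788)*sqrt(197))*i.
The factor v**2 - v/6 + 11/8 splits as (v - a)(v - a') with a = (1/12) + ((1/12)*sqrt(197))*i, a' = (1/12) - ((1/12)*sqrt(197))*i. At the order-1 pole a set g(v) = (v - a)*f(v) = [-v - 3/8] / (v - a').
Simple pole: residue = g(a) at a = (1/12) + ((1/12)*sqrt(197))*i, which is (-1/2) + ((11/788)*sqrt(197))*i.
List the singular points by increasing real part (a conjugate pair: the negative imaginary part first).


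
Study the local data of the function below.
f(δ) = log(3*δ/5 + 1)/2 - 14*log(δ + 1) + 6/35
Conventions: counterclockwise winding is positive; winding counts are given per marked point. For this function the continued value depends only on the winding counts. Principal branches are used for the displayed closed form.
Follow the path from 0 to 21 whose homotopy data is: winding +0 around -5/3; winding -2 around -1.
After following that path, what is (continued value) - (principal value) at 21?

Continued minus principal equals (56)*pi*i.

The rational part is single-valued and drops out of the difference; each branch term changes only by its own monodromy.
(-14)*log(1 - δ/(-1)): each positive loop around -1 adds 2*pi*i to the log, so winding -2 contributes (-14)*(-2)*2*pi*i = (56)*pi*i.
(1/2)*log(1 - δ/(-5/3)): winding 0 around -5/3, so this term returns to its principal value, contribution 0.
Summing the contributions at δ = 21 gives (56)*pi*i.


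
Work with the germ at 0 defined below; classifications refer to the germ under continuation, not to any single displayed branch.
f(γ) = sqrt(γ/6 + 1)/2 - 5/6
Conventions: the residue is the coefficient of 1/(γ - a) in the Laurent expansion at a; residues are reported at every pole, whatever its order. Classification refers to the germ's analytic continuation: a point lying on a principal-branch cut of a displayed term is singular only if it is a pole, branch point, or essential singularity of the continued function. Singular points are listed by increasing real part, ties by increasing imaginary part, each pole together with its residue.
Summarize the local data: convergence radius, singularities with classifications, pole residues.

Branch term (1/2)*sqrt(1 - γ/(-6)): its argument vanishes at γ = -6, a square-root branch point, modulus 6.
The radius of convergence is the smallest modulus among the singular points: 6.

Radius of convergence at 0: 6.
At -6: an algebraic (square-root) branch point.


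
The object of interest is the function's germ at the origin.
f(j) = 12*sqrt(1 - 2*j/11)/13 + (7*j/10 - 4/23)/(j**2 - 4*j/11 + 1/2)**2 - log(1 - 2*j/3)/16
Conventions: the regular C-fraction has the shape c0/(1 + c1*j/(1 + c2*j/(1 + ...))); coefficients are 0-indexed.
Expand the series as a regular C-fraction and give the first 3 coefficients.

The regular C-fraction coefficients are [68/299, -689069/89760, 270704112521/61850833440].

Taylor coefficients (expand at 0): a_0 = 68/299, a_1 = 689069/394680, a_2 = 75041167/13024440.
c0 = a_0 = 68/299. Peel one level at a time: if S = 1 + c*j/S' with S'(0) = 1, then c is the j-coefficient of S and S' = c*j/(S - 1).
S_1 = c0/f = 1 + (-689069/89760)*j + (270704112521/8056857600)*j^2 + ...; c1 = -689069/89760.
S_2 = c1*j/(S_1 - 1) = 1 + (270704112521/61850833440)*j + ...; c2 = 270704112521/61850833440.


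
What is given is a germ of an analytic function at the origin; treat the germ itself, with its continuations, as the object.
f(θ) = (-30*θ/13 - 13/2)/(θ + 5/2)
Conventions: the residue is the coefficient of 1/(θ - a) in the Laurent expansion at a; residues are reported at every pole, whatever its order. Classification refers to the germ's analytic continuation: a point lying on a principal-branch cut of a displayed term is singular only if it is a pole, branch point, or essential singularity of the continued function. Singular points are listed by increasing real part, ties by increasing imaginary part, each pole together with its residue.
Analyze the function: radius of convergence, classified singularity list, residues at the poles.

Radius of convergence at 0: 5/2.
At -5/2: a pole of order 1; residue -19/26.

Denominator factor (θ + 5/2): pole of order 1 at -5/2, modulus 5/2.
The radius of convergence is the smallest modulus among the singular points: 5/2.
At the order-1 pole -5/2 set g(θ) = (θ - (-5/2))*f(θ) = -30*θ/13 - 13/2.
Simple pole: residue = g(a) at a = -5/2, which is -19/26.


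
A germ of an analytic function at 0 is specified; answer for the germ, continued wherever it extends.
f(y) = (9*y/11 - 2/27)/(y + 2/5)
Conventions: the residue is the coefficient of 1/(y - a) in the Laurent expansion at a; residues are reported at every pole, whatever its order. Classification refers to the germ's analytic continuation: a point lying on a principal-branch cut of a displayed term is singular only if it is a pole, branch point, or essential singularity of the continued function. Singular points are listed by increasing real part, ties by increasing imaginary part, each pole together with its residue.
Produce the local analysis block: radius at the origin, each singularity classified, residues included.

Radius of convergence at 0: 2/5.
At -2/5: a pole of order 1; residue -596/1485.

Denominator factor (y + 2/5): pole of order 1 at -2/5, modulus 2/5.
The radius of convergence is the smallest modulus among the singular points: 2/5.
At the order-1 pole -2/5 set g(y) = (y - (-2/5))*f(y) = 9*y/11 - 2/27.
Simple pole: residue = g(a) at a = -2/5, which is -596/1485.


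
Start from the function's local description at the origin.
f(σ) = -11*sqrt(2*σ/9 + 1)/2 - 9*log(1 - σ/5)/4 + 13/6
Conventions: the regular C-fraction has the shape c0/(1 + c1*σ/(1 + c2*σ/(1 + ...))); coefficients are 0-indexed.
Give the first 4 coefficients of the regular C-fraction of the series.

The regular C-fraction coefficients are [-10/3, -29/600, 28103/52200, -3460066/7334883].

Taylor coefficients (expand at 0): a_0 = -10/3, a_1 = -29/180, a_2 = 1279/16200, a_3 = 203/91125.
c0 = a_0 = -10/3. Peel one level at a time: if S = 1 + c*σ/S' with S'(0) = 1, then c is the σ-coefficient of S and S' = c*σ/(S - 1).
S_1 = c0/f = 1 + (-29/600)*σ + (28103/1080000)*σ^2 + ...; c1 = -29/600.
S_2 = c1*σ/(S_1 - 1) = 1 + (28103/52200)*σ + (1730033/6812100)*σ^2 + ...; c2 = 28103/52200.
S_3 = c2*σ/(S_2 - 1) = 1 + (-3460066/7334883)*σ + ...; c3 = -3460066/7334883.


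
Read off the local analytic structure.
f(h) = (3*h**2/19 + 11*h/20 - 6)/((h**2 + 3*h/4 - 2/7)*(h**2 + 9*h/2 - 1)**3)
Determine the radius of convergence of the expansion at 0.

The radius of convergence is -9/4 + (1/4)*sqrt(97).

Denominator factor (h**2 + 3*h/4 - 2/7): discriminant 191/112, real irrational roots -3/8 + (1/56)*sqrt(1337) and -3/8 - (1/56)*sqrt(1337); poles of order 1, moduli -3/8 + (1/56)*sqrt(1337) and 3/8 + (1/56)*sqrt(1337).
Denominator factor (h**2 + 9*h/2 - 1)^3: discriminant 97/4, real irrational roots -9/4 + (1/4)*sqrt(97) and -9/4 - (1/4)*sqrt(97); poles of order 3, moduli -9/4 + (1/4)*sqrt(97) and 9/4 + (1/4)*sqrt(97).
The radius of convergence is the smallest modulus among the singular points: -9/4 + (1/4)*sqrt(97).


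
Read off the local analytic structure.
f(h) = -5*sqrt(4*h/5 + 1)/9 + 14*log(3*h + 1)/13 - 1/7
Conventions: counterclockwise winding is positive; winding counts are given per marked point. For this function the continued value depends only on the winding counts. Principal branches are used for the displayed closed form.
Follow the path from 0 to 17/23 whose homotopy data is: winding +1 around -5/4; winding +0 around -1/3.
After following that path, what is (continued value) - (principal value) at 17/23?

Continued minus principal equals (2/207)*sqrt(21045).

The rational part is single-valued and drops out of the difference; each branch term changes only by its own monodromy.
(-5/9)*sqrt(1 - h/(-5/4)): winding +1 is odd, the square root flips sign, contributing -2*(-5/9)*sqrt(1 - (17/23)/(-5/4)) = -2*(-5/9)*sqrt(183/115) = (2/207)*sqrt(21045).
(14/13)*log(1 - h/(-1/3)): winding 0 around -1/3, so this term returns to its principal value, contribution 0.
Summing the contributions at h = 17/23 gives (2/207)*sqrt(21045).


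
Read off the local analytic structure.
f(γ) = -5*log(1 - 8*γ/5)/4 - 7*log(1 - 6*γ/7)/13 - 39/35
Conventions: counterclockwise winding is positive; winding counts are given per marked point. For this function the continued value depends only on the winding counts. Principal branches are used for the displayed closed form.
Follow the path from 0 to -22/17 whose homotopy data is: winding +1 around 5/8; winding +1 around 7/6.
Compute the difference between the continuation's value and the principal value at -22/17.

Continued minus principal equals -(93/26)*pi*i.

The rational part is single-valued and drops out of the difference; each branch term changes only by its own monodromy.
(-5/4)*log(1 - γ/(5/8)): each positive loop around 5/8 adds 2*pi*i to the log, so winding +1 contributes (-5/4)*(1)*2*pi*i = -(5/2)*pi*i.
(-7/13)*log(1 - γ/(7/6)): each positive loop around 7/6 adds 2*pi*i to the log, so winding +1 contributes (-7/13)*(1)*2*pi*i = -(14/13)*pi*i.
Summing the contributions at γ = -22/17 gives -(93/26)*pi*i.


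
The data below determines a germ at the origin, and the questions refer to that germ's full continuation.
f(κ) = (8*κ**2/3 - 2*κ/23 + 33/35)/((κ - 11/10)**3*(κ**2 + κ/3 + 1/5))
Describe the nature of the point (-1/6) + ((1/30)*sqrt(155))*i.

The point is a pole of order 1.

The denominator factor κ**2 + κ/3 + 1/5 vanishes at (-1/6) + ((1/30)*sqrt(155))*i and appears to the power 1; the numerator there equals (12436/21735) - ((101/3105)*sqrt(155))*i, nonzero, and no other factor vanishes.
Hence a pole whose order is the multiplicity, 1.


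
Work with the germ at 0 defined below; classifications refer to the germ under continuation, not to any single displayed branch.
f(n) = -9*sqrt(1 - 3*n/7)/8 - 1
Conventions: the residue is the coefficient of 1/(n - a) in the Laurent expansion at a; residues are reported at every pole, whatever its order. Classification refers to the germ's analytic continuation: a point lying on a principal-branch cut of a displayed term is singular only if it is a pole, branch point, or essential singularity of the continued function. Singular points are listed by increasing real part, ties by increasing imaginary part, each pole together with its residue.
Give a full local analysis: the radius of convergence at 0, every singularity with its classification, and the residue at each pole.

Branch term (-9/8)*sqrt(1 - n/(7/3)): its argument vanishes at n = 7/3, a square-root branch point, modulus 7/3.
The radius of convergence is the smallest modulus among the singular points: 7/3.

Radius of convergence at 0: 7/3.
At 7/3: an algebraic (square-root) branch point.
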